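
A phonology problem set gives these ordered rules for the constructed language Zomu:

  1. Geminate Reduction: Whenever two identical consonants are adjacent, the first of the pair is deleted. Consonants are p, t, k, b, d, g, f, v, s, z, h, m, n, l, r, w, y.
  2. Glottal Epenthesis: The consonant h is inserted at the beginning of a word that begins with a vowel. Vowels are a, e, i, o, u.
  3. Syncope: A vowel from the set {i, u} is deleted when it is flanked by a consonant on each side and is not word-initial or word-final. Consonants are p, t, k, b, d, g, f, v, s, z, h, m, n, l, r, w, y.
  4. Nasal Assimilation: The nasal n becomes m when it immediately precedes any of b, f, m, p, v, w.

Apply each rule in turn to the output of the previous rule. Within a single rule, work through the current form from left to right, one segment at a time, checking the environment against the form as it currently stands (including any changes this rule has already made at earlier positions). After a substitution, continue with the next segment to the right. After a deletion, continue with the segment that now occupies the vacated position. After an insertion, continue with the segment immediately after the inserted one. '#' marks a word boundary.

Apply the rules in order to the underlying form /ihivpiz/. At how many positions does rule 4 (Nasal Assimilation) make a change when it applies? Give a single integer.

1 Geminate Reduction: no change — [ihivpiz]
2 Glottal Epenthesis: [ihivpiz] → [hihivpiz]
3 Syncope: [hihivpiz] → [hhvpz]
4 Nasal Assimilation: no change — [hhvpz]
Rule 4 changed 0 position(s).

0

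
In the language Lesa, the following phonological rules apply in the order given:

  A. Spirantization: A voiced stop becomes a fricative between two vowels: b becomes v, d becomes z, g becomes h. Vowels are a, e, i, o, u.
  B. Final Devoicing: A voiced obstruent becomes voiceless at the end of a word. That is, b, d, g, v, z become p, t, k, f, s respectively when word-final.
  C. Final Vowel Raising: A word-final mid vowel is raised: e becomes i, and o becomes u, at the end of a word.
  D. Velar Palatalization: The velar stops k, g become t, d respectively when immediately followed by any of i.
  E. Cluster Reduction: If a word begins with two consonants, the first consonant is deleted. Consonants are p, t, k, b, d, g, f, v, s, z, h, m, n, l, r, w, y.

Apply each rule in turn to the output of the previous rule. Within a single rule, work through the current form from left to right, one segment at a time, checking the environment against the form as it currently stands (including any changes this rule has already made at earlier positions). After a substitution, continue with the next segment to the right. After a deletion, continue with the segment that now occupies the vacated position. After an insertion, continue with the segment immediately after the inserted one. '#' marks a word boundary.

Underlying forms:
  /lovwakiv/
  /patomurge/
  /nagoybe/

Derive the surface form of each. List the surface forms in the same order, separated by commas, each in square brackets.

[lovwatif], [patomurdi], [nahoybi]

/lovwakiv/:
  A Spirantization: no change — [lovwakiv]
  B Final Devoicing: [lovwakiv] → [lovwakif]
  C Final Vowel Raising: no change — [lovwakif]
  D Velar Palatalization: [lovwakif] → [lovwatif]
  E Cluster Reduction: no change — [lovwatif]
/patomurge/:
  A Spirantization: no change — [patomurge]
  B Final Devoicing: no change — [patomurge]
  C Final Vowel Raising: [patomurge] → [patomurgi]
  D Velar Palatalization: [patomurgi] → [patomurdi]
  E Cluster Reduction: no change — [patomurdi]
/nagoybe/:
  A Spirantization: [nagoybe] → [nahoybe]
  B Final Devoicing: no change — [nahoybe]
  C Final Vowel Raising: [nahoybe] → [nahoybi]
  D Velar Palatalization: no change — [nahoybi]
  E Cluster Reduction: no change — [nahoybi]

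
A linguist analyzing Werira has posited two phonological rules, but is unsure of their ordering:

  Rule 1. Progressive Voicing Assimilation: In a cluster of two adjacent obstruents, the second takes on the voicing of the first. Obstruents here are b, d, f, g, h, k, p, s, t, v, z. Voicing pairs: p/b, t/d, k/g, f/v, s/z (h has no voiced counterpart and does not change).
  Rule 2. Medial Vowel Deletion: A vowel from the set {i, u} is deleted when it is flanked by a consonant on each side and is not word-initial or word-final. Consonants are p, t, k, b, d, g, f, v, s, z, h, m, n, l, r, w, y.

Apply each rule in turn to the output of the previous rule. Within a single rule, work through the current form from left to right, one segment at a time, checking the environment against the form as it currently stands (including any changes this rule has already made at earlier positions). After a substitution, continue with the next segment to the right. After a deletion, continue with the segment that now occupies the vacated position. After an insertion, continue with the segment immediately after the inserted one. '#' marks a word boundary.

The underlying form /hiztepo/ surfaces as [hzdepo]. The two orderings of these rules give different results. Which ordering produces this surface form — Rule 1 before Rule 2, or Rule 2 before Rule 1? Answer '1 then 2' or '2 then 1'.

Order 1 then 2:
  1 Progressive Voicing Assimilation: [hiztepo] → [hizdepo]
  2 Medial Vowel Deletion: [hizdepo] → [hzdepo]
  result: [hzdepo]
Order 2 then 1:
  2 Medial Vowel Deletion: [hiztepo] → [hztepo]
  1 Progressive Voicing Assimilation: [hztepo] → [hstepo]
  result: [hstepo]

1 then 2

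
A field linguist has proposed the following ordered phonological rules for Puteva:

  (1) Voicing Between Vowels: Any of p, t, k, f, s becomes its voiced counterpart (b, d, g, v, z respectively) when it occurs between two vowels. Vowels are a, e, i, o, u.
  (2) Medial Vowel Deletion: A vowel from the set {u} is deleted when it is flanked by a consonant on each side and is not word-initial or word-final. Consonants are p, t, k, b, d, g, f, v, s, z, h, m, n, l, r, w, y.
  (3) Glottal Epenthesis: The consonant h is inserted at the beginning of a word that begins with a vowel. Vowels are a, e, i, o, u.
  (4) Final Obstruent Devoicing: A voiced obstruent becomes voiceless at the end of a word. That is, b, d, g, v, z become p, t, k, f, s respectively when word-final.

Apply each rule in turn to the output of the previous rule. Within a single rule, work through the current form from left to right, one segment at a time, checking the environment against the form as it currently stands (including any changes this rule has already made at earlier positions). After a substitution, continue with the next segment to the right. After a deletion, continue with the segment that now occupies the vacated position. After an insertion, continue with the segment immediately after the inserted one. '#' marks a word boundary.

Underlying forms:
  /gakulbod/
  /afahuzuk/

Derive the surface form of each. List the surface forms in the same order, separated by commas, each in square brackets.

/gakulbod/:
  (1) Voicing Between Vowels: [gakulbod] → [gagulbod]
  (2) Medial Vowel Deletion: [gagulbod] → [gaglbod]
  (3) Glottal Epenthesis: no change — [gaglbod]
  (4) Final Obstruent Devoicing: [gaglbod] → [gaglbot]
/afahuzuk/:
  (1) Voicing Between Vowels: [afahuzuk] → [avahuzuk]
  (2) Medial Vowel Deletion: [avahuzuk] → [avahzk]
  (3) Glottal Epenthesis: [avahzk] → [havahzk]
  (4) Final Obstruent Devoicing: no change — [havahzk]

[gaglbot], [havahzk]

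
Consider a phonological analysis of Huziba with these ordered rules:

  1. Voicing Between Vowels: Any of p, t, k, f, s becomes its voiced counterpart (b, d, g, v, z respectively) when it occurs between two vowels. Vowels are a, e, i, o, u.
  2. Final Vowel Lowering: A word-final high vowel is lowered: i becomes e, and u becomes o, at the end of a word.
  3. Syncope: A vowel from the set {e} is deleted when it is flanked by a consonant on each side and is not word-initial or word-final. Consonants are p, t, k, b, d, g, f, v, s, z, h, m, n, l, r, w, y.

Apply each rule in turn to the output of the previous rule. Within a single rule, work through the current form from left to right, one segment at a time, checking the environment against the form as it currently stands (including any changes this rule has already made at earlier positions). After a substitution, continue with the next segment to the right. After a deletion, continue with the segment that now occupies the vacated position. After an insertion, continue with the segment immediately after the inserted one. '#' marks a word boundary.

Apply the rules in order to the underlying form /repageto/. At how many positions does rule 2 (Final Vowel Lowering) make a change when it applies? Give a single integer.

1 Voicing Between Vowels: [repageto] → [rebagedo]
2 Final Vowel Lowering: no change — [rebagedo]
3 Syncope: [rebagedo] → [rbagdo]
Rule 2 changed 0 position(s).

0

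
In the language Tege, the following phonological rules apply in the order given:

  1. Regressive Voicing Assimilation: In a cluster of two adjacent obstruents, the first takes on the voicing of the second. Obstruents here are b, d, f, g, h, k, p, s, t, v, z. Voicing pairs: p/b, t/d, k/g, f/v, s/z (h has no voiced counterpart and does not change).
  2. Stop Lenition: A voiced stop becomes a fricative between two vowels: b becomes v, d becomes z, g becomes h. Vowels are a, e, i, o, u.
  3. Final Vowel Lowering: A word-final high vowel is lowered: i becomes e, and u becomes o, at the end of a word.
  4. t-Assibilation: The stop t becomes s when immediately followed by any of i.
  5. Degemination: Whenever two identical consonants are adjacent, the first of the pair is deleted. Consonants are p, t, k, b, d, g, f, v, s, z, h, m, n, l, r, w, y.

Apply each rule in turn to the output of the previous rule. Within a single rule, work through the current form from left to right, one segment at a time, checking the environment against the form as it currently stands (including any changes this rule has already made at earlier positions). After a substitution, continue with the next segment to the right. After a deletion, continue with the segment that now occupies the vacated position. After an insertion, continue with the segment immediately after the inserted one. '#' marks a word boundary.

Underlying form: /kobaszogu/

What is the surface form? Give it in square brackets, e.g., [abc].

1 Regressive Voicing Assimilation: [kobaszogu] → [kobazzogu]
2 Stop Lenition: [kobazzogu] → [kovazzohu]
3 Final Vowel Lowering: [kovazzohu] → [kovazzoho]
4 t-Assibilation: no change — [kovazzoho]
5 Degemination: [kovazzoho] → [kovazoho]

[kovazoho]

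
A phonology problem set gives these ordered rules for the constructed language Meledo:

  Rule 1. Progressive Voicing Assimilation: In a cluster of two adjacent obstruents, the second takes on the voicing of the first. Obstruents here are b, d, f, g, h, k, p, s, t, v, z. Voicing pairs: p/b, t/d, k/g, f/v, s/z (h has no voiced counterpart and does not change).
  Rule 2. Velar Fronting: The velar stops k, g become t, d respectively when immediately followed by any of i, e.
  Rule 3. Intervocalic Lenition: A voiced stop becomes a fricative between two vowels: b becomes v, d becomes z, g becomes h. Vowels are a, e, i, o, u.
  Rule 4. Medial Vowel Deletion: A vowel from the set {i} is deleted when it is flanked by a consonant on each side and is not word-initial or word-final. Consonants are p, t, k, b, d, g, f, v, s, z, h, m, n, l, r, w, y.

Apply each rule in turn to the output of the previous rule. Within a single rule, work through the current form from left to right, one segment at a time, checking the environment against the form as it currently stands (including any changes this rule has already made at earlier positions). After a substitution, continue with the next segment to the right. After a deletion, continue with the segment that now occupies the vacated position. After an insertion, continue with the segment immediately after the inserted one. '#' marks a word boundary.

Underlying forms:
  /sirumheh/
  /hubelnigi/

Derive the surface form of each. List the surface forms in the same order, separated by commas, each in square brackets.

/sirumheh/:
  Rule 1 Progressive Voicing Assimilation: no change — [sirumheh]
  Rule 2 Velar Fronting: no change — [sirumheh]
  Rule 3 Intervocalic Lenition: no change — [sirumheh]
  Rule 4 Medial Vowel Deletion: [sirumheh] → [srumheh]
/hubelnigi/:
  Rule 1 Progressive Voicing Assimilation: no change — [hubelnigi]
  Rule 2 Velar Fronting: [hubelnigi] → [hubelnidi]
  Rule 3 Intervocalic Lenition: [hubelnidi] → [huvelnizi]
  Rule 4 Medial Vowel Deletion: [huvelnizi] → [huvelnzi]

[srumheh], [huvelnzi]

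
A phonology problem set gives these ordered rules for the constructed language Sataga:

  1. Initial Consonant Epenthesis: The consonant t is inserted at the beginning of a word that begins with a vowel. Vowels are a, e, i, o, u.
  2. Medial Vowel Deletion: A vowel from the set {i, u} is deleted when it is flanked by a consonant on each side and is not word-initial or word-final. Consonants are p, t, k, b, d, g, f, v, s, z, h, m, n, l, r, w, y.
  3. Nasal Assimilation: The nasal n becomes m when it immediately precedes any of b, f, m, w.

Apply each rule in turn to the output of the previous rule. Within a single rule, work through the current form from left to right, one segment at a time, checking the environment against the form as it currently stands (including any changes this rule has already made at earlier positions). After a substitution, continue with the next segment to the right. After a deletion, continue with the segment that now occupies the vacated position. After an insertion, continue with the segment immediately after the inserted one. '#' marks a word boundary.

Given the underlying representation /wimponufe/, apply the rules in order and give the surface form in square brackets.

[wmpomfe]

1 Initial Consonant Epenthesis: no change — [wimponufe]
2 Medial Vowel Deletion: [wimponufe] → [wmponfe]
3 Nasal Assimilation: [wmponfe] → [wmpomfe]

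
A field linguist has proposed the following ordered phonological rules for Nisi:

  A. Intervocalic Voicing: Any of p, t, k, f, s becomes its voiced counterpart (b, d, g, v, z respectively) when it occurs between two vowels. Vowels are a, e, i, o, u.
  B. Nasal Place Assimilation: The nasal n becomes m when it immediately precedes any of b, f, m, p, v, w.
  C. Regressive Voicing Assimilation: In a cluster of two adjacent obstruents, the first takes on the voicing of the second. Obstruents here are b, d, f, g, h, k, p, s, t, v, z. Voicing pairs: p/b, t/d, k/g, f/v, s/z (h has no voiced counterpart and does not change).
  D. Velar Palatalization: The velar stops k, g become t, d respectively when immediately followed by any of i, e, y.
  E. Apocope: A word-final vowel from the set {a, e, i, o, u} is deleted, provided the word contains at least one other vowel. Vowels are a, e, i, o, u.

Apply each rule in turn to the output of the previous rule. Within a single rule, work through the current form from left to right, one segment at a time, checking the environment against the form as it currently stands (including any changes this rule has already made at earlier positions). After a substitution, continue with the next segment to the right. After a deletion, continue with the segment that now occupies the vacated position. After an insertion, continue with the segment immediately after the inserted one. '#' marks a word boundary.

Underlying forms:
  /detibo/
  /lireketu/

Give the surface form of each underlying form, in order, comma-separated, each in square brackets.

[dedib], [lireded]

/detibo/:
  A Intervocalic Voicing: [detibo] → [dedibo]
  B Nasal Place Assimilation: no change — [dedibo]
  C Regressive Voicing Assimilation: no change — [dedibo]
  D Velar Palatalization: no change — [dedibo]
  E Apocope: [dedibo] → [dedib]
/lireketu/:
  A Intervocalic Voicing: [lireketu] → [liregedu]
  B Nasal Place Assimilation: no change — [liregedu]
  C Regressive Voicing Assimilation: no change — [liregedu]
  D Velar Palatalization: [liregedu] → [lirededu]
  E Apocope: [lirededu] → [lireded]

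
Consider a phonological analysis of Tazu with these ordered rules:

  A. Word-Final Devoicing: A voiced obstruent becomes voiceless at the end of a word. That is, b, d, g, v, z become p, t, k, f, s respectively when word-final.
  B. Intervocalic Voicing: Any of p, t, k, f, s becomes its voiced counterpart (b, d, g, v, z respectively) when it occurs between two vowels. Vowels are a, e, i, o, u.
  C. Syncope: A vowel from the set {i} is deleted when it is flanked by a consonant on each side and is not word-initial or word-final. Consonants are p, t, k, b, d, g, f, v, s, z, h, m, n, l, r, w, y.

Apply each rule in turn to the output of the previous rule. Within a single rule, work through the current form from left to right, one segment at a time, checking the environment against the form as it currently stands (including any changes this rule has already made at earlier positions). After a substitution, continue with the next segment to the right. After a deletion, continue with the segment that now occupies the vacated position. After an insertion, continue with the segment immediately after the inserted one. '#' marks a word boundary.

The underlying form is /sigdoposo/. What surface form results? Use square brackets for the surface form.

[sgdobozo]

A Word-Final Devoicing: no change — [sigdoposo]
B Intervocalic Voicing: [sigdoposo] → [sigdobozo]
C Syncope: [sigdobozo] → [sgdobozo]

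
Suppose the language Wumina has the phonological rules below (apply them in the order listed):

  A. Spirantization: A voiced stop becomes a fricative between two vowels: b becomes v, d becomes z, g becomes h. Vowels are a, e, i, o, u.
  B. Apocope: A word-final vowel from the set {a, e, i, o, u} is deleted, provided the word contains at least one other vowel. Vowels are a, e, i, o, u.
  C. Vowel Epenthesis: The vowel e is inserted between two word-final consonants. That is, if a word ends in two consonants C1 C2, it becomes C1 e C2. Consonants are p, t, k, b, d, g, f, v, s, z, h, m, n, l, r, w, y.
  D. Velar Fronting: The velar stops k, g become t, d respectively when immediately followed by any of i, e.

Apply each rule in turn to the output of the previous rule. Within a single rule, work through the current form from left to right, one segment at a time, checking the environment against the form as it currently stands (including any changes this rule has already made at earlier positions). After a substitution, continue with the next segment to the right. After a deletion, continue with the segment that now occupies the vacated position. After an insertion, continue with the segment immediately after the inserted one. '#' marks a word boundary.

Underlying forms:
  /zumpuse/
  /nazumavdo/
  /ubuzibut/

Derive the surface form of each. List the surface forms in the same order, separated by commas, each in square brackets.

/zumpuse/:
  A Spirantization: no change — [zumpuse]
  B Apocope: [zumpuse] → [zumpus]
  C Vowel Epenthesis: no change — [zumpus]
  D Velar Fronting: no change — [zumpus]
/nazumavdo/:
  A Spirantization: no change — [nazumavdo]
  B Apocope: [nazumavdo] → [nazumavd]
  C Vowel Epenthesis: [nazumavd] → [nazumaved]
  D Velar Fronting: no change — [nazumaved]
/ubuzibut/:
  A Spirantization: [ubuzibut] → [uvuzivut]
  B Apocope: no change — [uvuzivut]
  C Vowel Epenthesis: no change — [uvuzivut]
  D Velar Fronting: no change — [uvuzivut]

[zumpus], [nazumaved], [uvuzivut]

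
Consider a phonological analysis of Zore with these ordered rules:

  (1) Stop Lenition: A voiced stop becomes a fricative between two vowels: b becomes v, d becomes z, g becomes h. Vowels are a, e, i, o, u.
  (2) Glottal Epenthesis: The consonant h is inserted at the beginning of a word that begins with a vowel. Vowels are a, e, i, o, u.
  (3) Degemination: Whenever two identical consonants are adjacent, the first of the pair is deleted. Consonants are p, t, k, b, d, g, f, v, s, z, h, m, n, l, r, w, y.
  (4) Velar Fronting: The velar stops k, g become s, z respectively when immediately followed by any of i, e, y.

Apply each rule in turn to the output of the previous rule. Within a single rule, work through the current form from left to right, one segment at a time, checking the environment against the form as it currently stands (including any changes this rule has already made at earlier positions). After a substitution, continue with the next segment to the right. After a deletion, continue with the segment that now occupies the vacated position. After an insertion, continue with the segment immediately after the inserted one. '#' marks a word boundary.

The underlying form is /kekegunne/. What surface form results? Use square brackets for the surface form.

[sesehune]

(1) Stop Lenition: [kekegunne] → [kekehunne]
(2) Glottal Epenthesis: no change — [kekehunne]
(3) Degemination: [kekehunne] → [kekehune]
(4) Velar Fronting: [kekehune] → [sesehune]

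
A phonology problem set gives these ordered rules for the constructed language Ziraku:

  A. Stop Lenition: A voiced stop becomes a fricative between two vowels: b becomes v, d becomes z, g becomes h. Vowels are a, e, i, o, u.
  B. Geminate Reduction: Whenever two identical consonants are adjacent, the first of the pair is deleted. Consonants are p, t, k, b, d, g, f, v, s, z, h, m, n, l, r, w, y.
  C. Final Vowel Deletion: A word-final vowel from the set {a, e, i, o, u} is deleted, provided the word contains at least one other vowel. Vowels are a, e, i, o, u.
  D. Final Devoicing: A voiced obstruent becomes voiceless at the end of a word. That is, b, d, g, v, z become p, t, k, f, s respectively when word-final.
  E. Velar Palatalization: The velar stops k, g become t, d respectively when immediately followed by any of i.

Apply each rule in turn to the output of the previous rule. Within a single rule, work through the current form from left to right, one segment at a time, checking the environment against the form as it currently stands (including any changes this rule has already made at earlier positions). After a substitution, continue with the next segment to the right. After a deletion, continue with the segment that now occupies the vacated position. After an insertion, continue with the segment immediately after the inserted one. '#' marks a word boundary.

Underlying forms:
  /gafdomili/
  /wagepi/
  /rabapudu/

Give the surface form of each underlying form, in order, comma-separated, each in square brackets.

/gafdomili/:
  A Stop Lenition: no change — [gafdomili]
  B Geminate Reduction: no change — [gafdomili]
  C Final Vowel Deletion: [gafdomili] → [gafdomil]
  D Final Devoicing: no change — [gafdomil]
  E Velar Palatalization: no change — [gafdomil]
/wagepi/:
  A Stop Lenition: [wagepi] → [wahepi]
  B Geminate Reduction: no change — [wahepi]
  C Final Vowel Deletion: [wahepi] → [wahep]
  D Final Devoicing: no change — [wahep]
  E Velar Palatalization: no change — [wahep]
/rabapudu/:
  A Stop Lenition: [rabapudu] → [ravapuzu]
  B Geminate Reduction: no change — [ravapuzu]
  C Final Vowel Deletion: [ravapuzu] → [ravapuz]
  D Final Devoicing: [ravapuz] → [ravapus]
  E Velar Palatalization: no change — [ravapus]

[gafdomil], [wahep], [ravapus]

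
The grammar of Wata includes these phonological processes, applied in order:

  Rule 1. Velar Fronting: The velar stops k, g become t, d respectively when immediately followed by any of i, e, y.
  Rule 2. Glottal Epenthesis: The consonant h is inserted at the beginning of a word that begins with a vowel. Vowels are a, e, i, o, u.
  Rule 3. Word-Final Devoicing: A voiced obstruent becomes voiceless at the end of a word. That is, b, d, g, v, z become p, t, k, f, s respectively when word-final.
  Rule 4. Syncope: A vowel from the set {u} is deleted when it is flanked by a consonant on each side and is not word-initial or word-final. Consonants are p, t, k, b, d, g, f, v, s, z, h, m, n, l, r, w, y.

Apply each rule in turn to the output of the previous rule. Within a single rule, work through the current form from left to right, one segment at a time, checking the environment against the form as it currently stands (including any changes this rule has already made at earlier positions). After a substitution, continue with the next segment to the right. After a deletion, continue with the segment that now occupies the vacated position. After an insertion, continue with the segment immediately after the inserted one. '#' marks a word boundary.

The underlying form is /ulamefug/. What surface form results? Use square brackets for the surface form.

[hlamefk]

Rule 1 Velar Fronting: no change — [ulamefug]
Rule 2 Glottal Epenthesis: [ulamefug] → [hulamefug]
Rule 3 Word-Final Devoicing: [hulamefug] → [hulamefuk]
Rule 4 Syncope: [hulamefuk] → [hlamefk]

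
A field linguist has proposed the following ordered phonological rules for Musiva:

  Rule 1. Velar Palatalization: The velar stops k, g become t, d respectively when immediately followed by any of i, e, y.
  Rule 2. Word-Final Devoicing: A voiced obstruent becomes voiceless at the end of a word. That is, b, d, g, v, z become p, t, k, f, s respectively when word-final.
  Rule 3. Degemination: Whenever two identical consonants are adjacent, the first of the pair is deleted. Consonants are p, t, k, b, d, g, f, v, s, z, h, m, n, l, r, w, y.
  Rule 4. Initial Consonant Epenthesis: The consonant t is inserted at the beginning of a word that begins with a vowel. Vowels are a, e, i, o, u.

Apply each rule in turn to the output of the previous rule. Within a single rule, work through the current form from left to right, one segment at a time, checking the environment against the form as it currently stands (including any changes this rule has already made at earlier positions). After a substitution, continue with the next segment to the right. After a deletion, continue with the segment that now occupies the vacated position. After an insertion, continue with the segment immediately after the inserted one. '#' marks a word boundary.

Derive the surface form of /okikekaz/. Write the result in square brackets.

[totitekas]

Rule 1 Velar Palatalization: [okikekaz] → [otitekaz]
Rule 2 Word-Final Devoicing: [otitekaz] → [otitekas]
Rule 3 Degemination: no change — [otitekas]
Rule 4 Initial Consonant Epenthesis: [otitekas] → [totitekas]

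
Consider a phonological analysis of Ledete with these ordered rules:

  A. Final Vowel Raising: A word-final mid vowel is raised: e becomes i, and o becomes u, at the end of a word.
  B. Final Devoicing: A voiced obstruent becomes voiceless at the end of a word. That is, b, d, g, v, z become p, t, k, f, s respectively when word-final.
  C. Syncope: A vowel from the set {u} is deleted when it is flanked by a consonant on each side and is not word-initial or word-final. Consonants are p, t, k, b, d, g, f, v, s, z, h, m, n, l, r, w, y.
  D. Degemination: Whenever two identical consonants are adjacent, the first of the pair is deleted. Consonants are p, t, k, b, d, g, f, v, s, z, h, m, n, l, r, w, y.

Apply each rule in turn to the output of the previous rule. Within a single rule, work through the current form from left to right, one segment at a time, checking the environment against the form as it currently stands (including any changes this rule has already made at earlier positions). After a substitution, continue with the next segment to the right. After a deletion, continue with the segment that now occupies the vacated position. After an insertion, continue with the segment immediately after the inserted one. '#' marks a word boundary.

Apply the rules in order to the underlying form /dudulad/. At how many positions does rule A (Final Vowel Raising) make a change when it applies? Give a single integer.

A Final Vowel Raising: no change — [dudulad]
B Final Devoicing: [dudulad] → [dudulat]
C Syncope: [dudulat] → [ddlat]
D Degemination: [ddlat] → [dlat]
Rule A changed 0 position(s).

0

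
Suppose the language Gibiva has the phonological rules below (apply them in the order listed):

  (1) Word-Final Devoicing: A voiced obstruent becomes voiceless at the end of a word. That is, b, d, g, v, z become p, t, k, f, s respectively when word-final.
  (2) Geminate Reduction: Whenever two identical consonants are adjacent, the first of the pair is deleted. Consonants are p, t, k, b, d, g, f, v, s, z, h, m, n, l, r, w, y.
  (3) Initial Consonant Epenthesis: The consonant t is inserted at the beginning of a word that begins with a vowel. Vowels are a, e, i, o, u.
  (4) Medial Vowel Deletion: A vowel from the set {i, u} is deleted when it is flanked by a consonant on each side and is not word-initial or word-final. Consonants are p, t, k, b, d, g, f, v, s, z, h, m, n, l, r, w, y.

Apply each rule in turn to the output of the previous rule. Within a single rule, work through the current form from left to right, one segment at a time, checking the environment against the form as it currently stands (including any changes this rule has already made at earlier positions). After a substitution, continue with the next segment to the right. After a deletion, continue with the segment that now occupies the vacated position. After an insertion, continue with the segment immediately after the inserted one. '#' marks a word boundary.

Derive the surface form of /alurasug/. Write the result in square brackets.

(1) Word-Final Devoicing: [alurasug] → [alurasuk]
(2) Geminate Reduction: no change — [alurasuk]
(3) Initial Consonant Epenthesis: [alurasuk] → [talurasuk]
(4) Medial Vowel Deletion: [talurasuk] → [talrask]

[talrask]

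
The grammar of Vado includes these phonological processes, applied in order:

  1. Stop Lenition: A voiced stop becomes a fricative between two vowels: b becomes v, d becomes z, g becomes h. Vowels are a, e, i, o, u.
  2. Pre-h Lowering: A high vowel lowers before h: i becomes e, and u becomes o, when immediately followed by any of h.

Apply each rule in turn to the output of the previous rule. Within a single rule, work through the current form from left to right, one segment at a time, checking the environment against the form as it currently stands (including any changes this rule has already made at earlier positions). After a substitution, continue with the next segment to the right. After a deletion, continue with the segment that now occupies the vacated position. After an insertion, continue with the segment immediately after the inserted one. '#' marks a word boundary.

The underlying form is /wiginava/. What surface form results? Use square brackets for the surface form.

[wehinava]

1 Stop Lenition: [wiginava] → [wihinava]
2 Pre-h Lowering: [wihinava] → [wehinava]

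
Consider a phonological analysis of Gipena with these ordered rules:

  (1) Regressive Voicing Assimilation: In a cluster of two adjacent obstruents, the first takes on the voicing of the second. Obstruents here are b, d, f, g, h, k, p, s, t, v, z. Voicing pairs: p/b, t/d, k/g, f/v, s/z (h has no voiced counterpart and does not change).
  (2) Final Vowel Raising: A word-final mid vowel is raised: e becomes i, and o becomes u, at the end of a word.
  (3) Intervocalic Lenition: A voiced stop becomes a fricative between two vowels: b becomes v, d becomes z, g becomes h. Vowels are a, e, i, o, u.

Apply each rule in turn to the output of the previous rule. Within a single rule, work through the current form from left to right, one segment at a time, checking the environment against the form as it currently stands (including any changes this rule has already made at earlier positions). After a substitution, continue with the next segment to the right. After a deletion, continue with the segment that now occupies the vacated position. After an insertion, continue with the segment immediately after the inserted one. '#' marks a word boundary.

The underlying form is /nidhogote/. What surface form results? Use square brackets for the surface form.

(1) Regressive Voicing Assimilation: [nidhogote] → [nithogote]
(2) Final Vowel Raising: [nithogote] → [nithogoti]
(3) Intervocalic Lenition: [nithogoti] → [nithohoti]

[nithohoti]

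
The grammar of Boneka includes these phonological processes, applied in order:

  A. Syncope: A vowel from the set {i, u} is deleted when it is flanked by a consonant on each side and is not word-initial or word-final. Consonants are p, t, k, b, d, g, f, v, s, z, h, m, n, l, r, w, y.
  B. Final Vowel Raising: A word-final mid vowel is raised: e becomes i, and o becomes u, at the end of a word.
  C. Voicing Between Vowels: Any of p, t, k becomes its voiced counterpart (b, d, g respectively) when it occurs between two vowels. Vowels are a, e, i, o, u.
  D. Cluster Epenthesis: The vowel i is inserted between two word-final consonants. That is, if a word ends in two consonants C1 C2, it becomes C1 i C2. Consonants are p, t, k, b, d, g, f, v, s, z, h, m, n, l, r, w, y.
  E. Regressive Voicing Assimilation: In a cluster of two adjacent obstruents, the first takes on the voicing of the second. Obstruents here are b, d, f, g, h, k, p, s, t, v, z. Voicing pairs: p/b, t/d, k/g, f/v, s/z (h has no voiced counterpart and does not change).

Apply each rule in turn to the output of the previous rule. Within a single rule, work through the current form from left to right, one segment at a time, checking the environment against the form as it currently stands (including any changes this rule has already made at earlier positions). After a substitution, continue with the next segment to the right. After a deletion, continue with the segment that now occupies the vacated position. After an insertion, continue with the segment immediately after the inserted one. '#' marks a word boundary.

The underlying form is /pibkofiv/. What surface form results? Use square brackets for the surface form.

[bpkofiv]

A Syncope: [pibkofiv] → [pbkofv]
B Final Vowel Raising: no change — [pbkofv]
C Voicing Between Vowels: no change — [pbkofv]
D Cluster Epenthesis: [pbkofv] → [pbkofiv]
E Regressive Voicing Assimilation: [pbkofiv] → [bpkofiv]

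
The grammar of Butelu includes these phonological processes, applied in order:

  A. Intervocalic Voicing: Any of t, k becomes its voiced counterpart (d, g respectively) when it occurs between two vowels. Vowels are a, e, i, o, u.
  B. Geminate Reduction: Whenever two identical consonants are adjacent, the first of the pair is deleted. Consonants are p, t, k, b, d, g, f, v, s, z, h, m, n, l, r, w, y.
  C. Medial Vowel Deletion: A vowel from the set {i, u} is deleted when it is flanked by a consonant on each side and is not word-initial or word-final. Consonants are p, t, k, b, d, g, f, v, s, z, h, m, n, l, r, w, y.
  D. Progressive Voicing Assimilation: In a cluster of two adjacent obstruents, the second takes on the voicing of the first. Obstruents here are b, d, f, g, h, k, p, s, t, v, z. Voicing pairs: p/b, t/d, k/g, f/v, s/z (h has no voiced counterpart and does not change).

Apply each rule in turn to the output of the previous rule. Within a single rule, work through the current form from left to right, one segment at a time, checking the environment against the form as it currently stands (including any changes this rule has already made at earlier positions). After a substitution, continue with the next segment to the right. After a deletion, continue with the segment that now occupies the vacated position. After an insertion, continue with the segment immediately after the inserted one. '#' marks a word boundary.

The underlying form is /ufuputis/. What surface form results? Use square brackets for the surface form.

[ufpts]

A Intervocalic Voicing: [ufuputis] → [ufupudis]
B Geminate Reduction: no change — [ufupudis]
C Medial Vowel Deletion: [ufupudis] → [ufpds]
D Progressive Voicing Assimilation: [ufpds] → [ufpts]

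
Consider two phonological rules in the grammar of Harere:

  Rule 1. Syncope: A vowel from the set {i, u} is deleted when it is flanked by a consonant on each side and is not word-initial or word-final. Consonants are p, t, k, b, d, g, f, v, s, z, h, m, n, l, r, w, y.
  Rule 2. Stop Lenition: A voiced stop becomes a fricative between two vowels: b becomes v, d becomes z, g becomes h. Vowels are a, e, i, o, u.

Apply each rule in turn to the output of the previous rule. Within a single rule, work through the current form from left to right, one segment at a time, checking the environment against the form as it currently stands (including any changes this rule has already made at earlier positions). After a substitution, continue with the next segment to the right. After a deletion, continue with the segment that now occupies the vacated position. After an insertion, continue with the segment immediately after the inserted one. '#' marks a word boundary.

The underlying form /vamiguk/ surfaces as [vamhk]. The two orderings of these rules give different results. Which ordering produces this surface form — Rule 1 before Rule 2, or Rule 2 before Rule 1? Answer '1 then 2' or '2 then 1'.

Order 1 then 2:
  1 Syncope: [vamiguk] → [vamgk]
  2 Stop Lenition: no change — [vamgk]
  result: [vamgk]
Order 2 then 1:
  2 Stop Lenition: [vamiguk] → [vamihuk]
  1 Syncope: [vamihuk] → [vamhk]
  result: [vamhk]

2 then 1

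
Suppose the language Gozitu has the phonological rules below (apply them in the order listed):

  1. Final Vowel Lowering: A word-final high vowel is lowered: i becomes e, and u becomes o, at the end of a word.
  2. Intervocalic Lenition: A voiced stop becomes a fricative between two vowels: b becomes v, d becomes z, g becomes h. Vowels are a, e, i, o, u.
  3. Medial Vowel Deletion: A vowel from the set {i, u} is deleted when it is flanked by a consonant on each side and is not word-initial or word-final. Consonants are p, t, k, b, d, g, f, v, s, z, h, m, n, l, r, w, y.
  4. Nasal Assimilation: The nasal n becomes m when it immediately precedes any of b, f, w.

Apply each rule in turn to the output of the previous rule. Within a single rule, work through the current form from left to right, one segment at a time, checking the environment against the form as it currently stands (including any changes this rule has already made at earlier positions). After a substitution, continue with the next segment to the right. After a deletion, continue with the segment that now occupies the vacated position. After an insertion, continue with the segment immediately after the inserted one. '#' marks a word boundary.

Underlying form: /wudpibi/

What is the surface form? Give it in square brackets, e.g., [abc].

[wdpve]

1 Final Vowel Lowering: [wudpibi] → [wudpibe]
2 Intervocalic Lenition: [wudpibe] → [wudpive]
3 Medial Vowel Deletion: [wudpive] → [wdpve]
4 Nasal Assimilation: no change — [wdpve]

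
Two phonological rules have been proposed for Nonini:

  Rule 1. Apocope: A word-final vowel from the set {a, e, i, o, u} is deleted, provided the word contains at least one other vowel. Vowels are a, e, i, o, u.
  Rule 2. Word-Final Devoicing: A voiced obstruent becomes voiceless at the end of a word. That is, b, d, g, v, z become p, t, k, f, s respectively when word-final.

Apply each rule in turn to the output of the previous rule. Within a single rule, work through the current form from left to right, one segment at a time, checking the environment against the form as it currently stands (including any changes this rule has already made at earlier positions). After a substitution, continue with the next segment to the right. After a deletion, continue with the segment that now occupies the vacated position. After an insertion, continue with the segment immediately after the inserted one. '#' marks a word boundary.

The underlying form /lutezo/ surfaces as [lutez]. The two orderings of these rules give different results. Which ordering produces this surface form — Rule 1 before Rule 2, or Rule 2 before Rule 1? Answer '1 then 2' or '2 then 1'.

2 then 1

Order 1 then 2:
  1 Apocope: [lutezo] → [lutez]
  2 Word-Final Devoicing: [lutez] → [lutes]
  result: [lutes]
Order 2 then 1:
  2 Word-Final Devoicing: no change — [lutezo]
  1 Apocope: [lutezo] → [lutez]
  result: [lutez]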